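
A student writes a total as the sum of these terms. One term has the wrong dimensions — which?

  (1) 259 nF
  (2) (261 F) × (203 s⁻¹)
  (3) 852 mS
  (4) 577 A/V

(1)

In SI base units:
  (1) F = C·V⁻¹ = kg⁻¹·m⁻²·s⁴·A²
  (2) [kg⁻¹·m⁻²·s⁴·A²] · [s⁻¹] = kg⁻¹·m⁻²·s³·A²
  (3) S = Ω⁻¹ = kg⁻¹·m⁻²·s³·A²
  (4) A·V⁻¹ = A·(J·C⁻¹)⁻¹ = kg⁻¹·m⁻²·s³·A²
All reduce to kg⁻¹·m⁻²·s³·A² except (1), which is kg⁻¹·m⁻²·s⁴·A².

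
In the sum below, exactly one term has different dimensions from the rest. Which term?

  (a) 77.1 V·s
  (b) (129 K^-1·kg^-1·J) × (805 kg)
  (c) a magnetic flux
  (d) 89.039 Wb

(b)

Work out the base dimensions of each:
  (a) V·s = J·C⁻¹·s = kg·m²·s⁻²·A⁻¹
  (b) [m²·s⁻²·K⁻¹] · [kg] = kg·m²·s⁻²·K⁻¹
  (c) [magnetic flux] = kg·m²·s⁻²·A⁻¹
  (d) Wb = V·s = kg·m²·s⁻²·A⁻¹
All reduce to kg·m²·s⁻²·A⁻¹ except (b), which is kg·m²·s⁻²·K⁻¹.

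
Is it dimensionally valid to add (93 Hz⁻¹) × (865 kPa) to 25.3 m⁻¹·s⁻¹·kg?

Yes

In SI base units:
  (93 Hz⁻¹) × (865 kPa):  [s] · [kg·m⁻¹·s⁻²] = kg·m⁻¹·s⁻¹
  25.3 m⁻¹·s⁻¹·kg:  kg·m⁻¹·s⁻¹
Both are kg·m⁻¹·s⁻¹, so they have the same dimensions and can be added.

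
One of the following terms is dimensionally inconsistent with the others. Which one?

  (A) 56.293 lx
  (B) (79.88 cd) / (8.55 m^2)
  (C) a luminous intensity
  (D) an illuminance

Dimensions:
  (A) lx = lm·m⁻² = m⁻²·cd
  (B) [cd] / [m²] = m⁻²·cd
  (C) [luminous intensity] = cd
  (D) [illuminance] = m⁻²·cd
All reduce to m⁻²·cd except (C), which is cd.

(C)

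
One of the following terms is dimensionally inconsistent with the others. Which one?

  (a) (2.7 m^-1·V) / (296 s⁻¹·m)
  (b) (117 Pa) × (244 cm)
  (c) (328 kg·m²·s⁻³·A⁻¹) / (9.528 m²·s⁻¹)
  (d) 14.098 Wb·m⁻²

(b)

Dimensions:
  (a) [kg·m·s⁻³·A⁻¹] / [m·s⁻¹] = kg·s⁻²·A⁻¹
  (b) [kg·m⁻¹·s⁻²] · [m] = kg·s⁻²
  (c) [kg·m²·s⁻³·A⁻¹] / [m²·s⁻¹] = kg·s⁻²·A⁻¹
  (d) Wb·m⁻² = V·s·m⁻² = kg·s⁻²·A⁻¹
All reduce to kg·s⁻²·A⁻¹ except (b), which is kg·s⁻².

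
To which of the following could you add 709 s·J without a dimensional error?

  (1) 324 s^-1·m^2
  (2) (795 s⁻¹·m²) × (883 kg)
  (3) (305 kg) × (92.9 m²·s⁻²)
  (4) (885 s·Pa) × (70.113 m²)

(2)

Reference: J·s = N·m·s = kg·m²·s⁻¹.
Each option:
  (1) m²·s⁻¹
  (2) [m²·s⁻¹] · [kg] = kg·m²·s⁻¹  ← same
  (3) [kg] · [m²·s⁻²] = kg·m²·s⁻²
  (4) [kg·m⁻¹·s⁻¹] · [m²] = kg·m·s⁻¹
Only (2) matches kg·m²·s⁻¹.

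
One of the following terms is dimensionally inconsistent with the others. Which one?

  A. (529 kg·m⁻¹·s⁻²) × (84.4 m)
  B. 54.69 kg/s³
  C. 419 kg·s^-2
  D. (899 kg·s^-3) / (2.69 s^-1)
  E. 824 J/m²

Reduce each to base SI dimensions:
  A. [kg·m⁻¹·s⁻²] · [m] = kg·s⁻²
  B. kg·s⁻³
  C. kg·s⁻²
  D. [kg·s⁻³] / [s⁻¹] = kg·s⁻²
  E. J·m⁻² = N·m·m⁻² = kg·s⁻²
All reduce to kg·s⁻² except B., which is kg·s⁻³.

B.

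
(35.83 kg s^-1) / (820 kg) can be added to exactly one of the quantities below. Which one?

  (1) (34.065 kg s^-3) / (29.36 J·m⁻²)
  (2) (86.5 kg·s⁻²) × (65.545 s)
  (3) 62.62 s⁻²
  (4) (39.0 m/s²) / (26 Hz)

(1)

Reference: [kg·s⁻¹] / [kg] = s⁻¹.
Each option:
  (1) [kg·s⁻³] / [kg·s⁻²] = s⁻¹  ← same
  (2) [kg·s⁻²] · [s] = kg·s⁻¹
  (3) s⁻²
  (4) [m·s⁻²] / [s⁻¹] = m·s⁻¹
Only (1) matches s⁻¹.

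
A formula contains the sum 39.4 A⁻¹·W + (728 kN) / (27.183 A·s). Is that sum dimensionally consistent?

Reduce each to base SI dimensions:
  39.4 A⁻¹·W:  W·A⁻¹ = J·s⁻¹·A⁻¹ = kg·m²·s⁻³·A⁻¹
  (728 kN) / (27.183 A·s):  [kg·m·s⁻²] / [s·A] = kg·m·s⁻³·A⁻¹
kg·m²·s⁻³·A⁻¹ ≠ kg·m·s⁻³·A⁻¹, so they cannot be added.

No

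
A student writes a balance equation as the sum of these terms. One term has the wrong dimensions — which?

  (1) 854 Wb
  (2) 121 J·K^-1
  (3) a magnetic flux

Expand each in SI base units:
  (1) Wb = V·s = kg·m²·s⁻²·A⁻¹
  (2) J·K⁻¹ = N·m·K⁻¹ = kg·m²·s⁻²·K⁻¹
  (3) [magnetic flux] = kg·m²·s⁻²·A⁻¹
All reduce to kg·m²·s⁻²·A⁻¹ except (2), which is kg·m²·s⁻²·K⁻¹.

(2)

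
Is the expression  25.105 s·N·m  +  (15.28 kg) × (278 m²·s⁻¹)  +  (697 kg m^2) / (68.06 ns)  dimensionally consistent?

Yes

Reduce each to base SI dimensions:
  25.105 s·N·m:  N·m·s = kg·m·s⁻²·m·s = kg·m²·s⁻¹
  (15.28 kg) × (278 m²·s⁻¹):  [kg] · [m²·s⁻¹] = kg·m²·s⁻¹
  (697 kg m^2) / (68.06 ns):  [kg·m²] / [s] = kg·m²·s⁻¹
Every term reduces to kg·m²·s⁻¹.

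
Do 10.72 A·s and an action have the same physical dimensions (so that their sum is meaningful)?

Dimensions:
  10.72 A·s:  A·s = s·A
  an action:  [action] = kg·m²·s⁻¹
s·A ≠ kg·m²·s⁻¹, so they cannot be added.

No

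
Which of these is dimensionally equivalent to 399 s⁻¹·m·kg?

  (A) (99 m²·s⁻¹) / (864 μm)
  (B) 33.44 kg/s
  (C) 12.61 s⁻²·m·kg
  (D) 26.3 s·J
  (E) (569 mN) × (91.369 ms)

(E)

Reference: kg·m·s⁻¹.
Each option:
  (A) [m²·s⁻¹] / [m] = m·s⁻¹
  (B) kg·s⁻¹
  (C) kg·m·s⁻²
  (D) J·s = N·m·s = kg·m²·s⁻¹
  (E) [kg·m·s⁻²] · [s] = kg·m·s⁻¹  ← same
Only (E) matches kg·m·s⁻¹.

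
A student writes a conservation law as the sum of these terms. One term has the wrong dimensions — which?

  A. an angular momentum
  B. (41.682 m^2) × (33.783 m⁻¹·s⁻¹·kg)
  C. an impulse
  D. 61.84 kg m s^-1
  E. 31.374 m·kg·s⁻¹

Dimensions:
  A. [angular momentum] = kg·m²·s⁻¹
  B. [m²] · [kg·m⁻¹·s⁻¹] = kg·m·s⁻¹
  C. [impulse] = kg·m·s⁻¹
  D. kg·m·s⁻¹
  E. kg·m·s⁻¹
All reduce to kg·m·s⁻¹ except A., which is kg·m²·s⁻¹.

A.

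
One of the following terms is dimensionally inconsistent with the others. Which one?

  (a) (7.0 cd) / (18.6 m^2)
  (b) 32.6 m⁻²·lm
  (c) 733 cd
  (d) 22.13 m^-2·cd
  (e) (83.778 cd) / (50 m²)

(c)

Reduce each to base SI dimensions:
  (a) [cd] / [m²] = m⁻²·cd
  (b) lm·m⁻² = cd·m⁻² = m⁻²·cd
  (c) cd
  (d) cd·m⁻² = m⁻²·cd
  (e) [cd] / [m²] = m⁻²·cd
All reduce to m⁻²·cd except (c), which is cd.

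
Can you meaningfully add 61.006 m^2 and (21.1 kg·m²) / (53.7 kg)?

Yes

Dimensions:
  61.006 m^2:  m²
  (21.1 kg·m²) / (53.7 kg):  [kg·m²] / [kg] = m²
Both are m², so they have the same dimensions and can be added.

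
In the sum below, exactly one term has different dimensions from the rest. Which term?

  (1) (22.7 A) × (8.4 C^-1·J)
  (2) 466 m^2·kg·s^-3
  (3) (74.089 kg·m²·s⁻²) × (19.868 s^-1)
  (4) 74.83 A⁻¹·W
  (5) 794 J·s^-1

Expand each in SI base units:
  (1) [A] · [kg·m²·s⁻³·A⁻¹] = kg·m²·s⁻³
  (2) kg·m²·s⁻³
  (3) [kg·m²·s⁻²] · [s⁻¹] = kg·m²·s⁻³
  (4) W·A⁻¹ = J·s⁻¹·A⁻¹ = kg·m²·s⁻³·A⁻¹
  (5) J·s⁻¹ = N·m·s⁻¹ = kg·m²·s⁻³
All reduce to kg·m²·s⁻³ except (4), which is kg·m²·s⁻³·A⁻¹.

(4)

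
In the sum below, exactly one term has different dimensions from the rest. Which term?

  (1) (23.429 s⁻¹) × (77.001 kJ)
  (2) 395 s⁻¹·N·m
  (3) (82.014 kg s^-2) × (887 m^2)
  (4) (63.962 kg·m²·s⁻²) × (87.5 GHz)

(3)

Work out the base dimensions of each:
  (1) [s⁻¹] · [kg·m²·s⁻²] = kg·m²·s⁻³
  (2) N·m·s⁻¹ = kg·m·s⁻²·m·s⁻¹ = kg·m²·s⁻³
  (3) [kg·s⁻²] · [m²] = kg·m²·s⁻²
  (4) [kg·m²·s⁻²] · [s⁻¹] = kg·m²·s⁻³
All reduce to kg·m²·s⁻³ except (3), which is kg·m²·s⁻².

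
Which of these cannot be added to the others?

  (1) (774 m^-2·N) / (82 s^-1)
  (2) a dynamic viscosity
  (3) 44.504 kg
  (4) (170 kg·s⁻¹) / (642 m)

(3)

Work out the base dimensions of each:
  (1) [kg·m⁻¹·s⁻²] / [s⁻¹] = kg·m⁻¹·s⁻¹
  (2) [dynamic viscosity] = kg·m⁻¹·s⁻¹
  (3) kg
  (4) [kg·s⁻¹] / [m] = kg·m⁻¹·s⁻¹
All reduce to kg·m⁻¹·s⁻¹ except (3), which is kg.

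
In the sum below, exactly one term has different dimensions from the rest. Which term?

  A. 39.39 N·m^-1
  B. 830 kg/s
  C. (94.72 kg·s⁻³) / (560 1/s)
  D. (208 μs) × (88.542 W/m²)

In SI base units:
  A. N·m⁻¹ = kg·m·s⁻²·m⁻¹ = kg·s⁻²
  B. kg·s⁻¹
  C. [kg·s⁻³] / [s⁻¹] = kg·s⁻²
  D. [s] · [kg·s⁻³] = kg·s⁻²
All reduce to kg·s⁻² except B., which is kg·s⁻¹.

B.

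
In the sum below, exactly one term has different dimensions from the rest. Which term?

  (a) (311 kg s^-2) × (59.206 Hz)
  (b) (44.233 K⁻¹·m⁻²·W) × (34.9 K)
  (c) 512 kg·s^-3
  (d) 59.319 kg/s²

Work out the base dimensions of each:
  (a) [kg·s⁻²] · [s⁻¹] = kg·s⁻³
  (b) [kg·s⁻³·K⁻¹] · [K] = kg·s⁻³
  (c) kg·s⁻³
  (d) kg·s⁻²
All reduce to kg·s⁻³ except (d), which is kg·s⁻².

(d)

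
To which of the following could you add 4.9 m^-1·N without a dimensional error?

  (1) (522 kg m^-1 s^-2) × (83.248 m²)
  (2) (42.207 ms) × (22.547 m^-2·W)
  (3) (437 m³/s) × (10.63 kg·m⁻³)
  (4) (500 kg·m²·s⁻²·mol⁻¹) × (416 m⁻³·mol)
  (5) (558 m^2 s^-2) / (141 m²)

(2)

Reference: N·m⁻¹ = kg·m·s⁻²·m⁻¹ = kg·s⁻².
Each option:
  (1) [kg·m⁻¹·s⁻²] · [m²] = kg·m·s⁻²
  (2) [s] · [kg·s⁻³] = kg·s⁻²  ← same
  (3) [m³·s⁻¹] · [kg·m⁻³] = kg·s⁻¹
  (4) [kg·m²·s⁻²·mol⁻¹] · [m⁻³·mol] = kg·m⁻¹·s⁻²
  (5) [m²·s⁻²] / [m²] = s⁻²
Only (2) matches kg·s⁻².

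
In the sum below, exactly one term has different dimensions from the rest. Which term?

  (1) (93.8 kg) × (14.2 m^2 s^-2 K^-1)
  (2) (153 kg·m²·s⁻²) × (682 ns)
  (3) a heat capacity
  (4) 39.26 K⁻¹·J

(2)

Reduce each to base SI dimensions:
  (1) [kg] · [m²·s⁻²·K⁻¹] = kg·m²·s⁻²·K⁻¹
  (2) [kg·m²·s⁻²] · [s] = kg·m²·s⁻¹
  (3) [heat capacity] = kg·m²·s⁻²·K⁻¹
  (4) J·K⁻¹ = N·m·K⁻¹ = kg·m²·s⁻²·K⁻¹
All reduce to kg·m²·s⁻²·K⁻¹ except (2), which is kg·m²·s⁻¹.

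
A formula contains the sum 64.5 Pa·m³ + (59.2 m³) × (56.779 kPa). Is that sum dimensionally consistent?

Reduce each to base SI dimensions:
  64.5 Pa·m³:  Pa·m³ = N·m⁻²·m³ = kg·m²·s⁻²
  (59.2 m³) × (56.779 kPa):  [m³] · [kg·m⁻¹·s⁻²] = kg·m²·s⁻²
Both are kg·m²·s⁻², so they have the same dimensions and can be added.

Yes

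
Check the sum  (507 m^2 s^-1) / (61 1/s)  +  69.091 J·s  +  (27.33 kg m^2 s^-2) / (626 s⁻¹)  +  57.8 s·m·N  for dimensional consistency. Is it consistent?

Dimensions:
  (507 m^2 s^-1) / (61 1/s):  [m²·s⁻¹] / [s⁻¹] = m²
  69.091 J·s:  J·s = N·m·s = kg·m²·s⁻¹
  (27.33 kg m^2 s^-2) / (626 s⁻¹):  [kg·m²·s⁻²] / [s⁻¹] = kg·m²·s⁻¹
  57.8 s·m·N:  N·m·s = kg·m·s⁻²·m·s = kg·m²·s⁻¹
The terms do not share a single dimension (kg·m²·s⁻¹ vs m²).

No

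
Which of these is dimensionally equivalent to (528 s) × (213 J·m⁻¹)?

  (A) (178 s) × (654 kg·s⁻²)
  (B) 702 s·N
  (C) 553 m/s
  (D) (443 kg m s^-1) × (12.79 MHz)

(B)

Reference: [s] · [kg·m·s⁻²] = kg·m·s⁻¹.
Each option:
  (A) [s] · [kg·s⁻²] = kg·s⁻¹
  (B) N·s = kg·m·s⁻²·s = kg·m·s⁻¹  ← same
  (C) m·s⁻¹
  (D) [kg·m·s⁻¹] · [s⁻¹] = kg·m·s⁻²
Only (B) matches kg·m·s⁻¹.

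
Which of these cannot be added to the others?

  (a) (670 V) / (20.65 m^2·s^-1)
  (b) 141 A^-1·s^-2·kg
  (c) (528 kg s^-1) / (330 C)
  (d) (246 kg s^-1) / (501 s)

In SI base units:
  (a) [kg·m²·s⁻³·A⁻¹] / [m²·s⁻¹] = kg·s⁻²·A⁻¹
  (b) kg·s⁻²·A⁻¹
  (c) [kg·s⁻¹] / [s·A] = kg·s⁻²·A⁻¹
  (d) [kg·s⁻¹] / [s] = kg·s⁻²
All reduce to kg·s⁻²·A⁻¹ except (d), which is kg·s⁻².

(d)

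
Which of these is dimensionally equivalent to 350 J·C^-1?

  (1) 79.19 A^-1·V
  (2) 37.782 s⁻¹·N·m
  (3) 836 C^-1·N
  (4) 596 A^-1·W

Reference: J·C⁻¹ = N·m·(s·A)⁻¹ = kg·m²·s⁻³·A⁻¹.
Each option:
  (1) V·A⁻¹ = J·C⁻¹·A⁻¹ = kg·m²·s⁻³·A⁻²
  (2) N·m·s⁻¹ = kg·m·s⁻²·m·s⁻¹ = kg·m²·s⁻³
  (3) N·C⁻¹ = kg·m·s⁻²·(s·A)⁻¹ = kg·m·s⁻³·A⁻¹
  (4) W·A⁻¹ = J·s⁻¹·A⁻¹ = kg·m²·s⁻³·A⁻¹  ← same
Only (4) matches kg·m²·s⁻³·A⁻¹.

(4)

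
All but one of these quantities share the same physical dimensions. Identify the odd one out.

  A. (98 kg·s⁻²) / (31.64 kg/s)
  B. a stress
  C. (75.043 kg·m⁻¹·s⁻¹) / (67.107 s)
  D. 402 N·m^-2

A.

Reduce each to base SI dimensions:
  A. [kg·s⁻²] / [kg·s⁻¹] = s⁻¹
  B. [stress] = kg·m⁻¹·s⁻²
  C. [kg·m⁻¹·s⁻¹] / [s] = kg·m⁻¹·s⁻²
  D. N·m⁻² = kg·m·s⁻²·m⁻² = kg·m⁻¹·s⁻²
All reduce to kg·m⁻¹·s⁻² except A., which is s⁻¹.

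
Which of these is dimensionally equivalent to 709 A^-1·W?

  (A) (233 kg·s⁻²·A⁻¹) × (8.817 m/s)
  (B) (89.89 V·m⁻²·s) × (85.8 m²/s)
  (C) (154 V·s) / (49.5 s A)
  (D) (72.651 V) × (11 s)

Reference: W·A⁻¹ = J·s⁻¹·A⁻¹ = kg·m²·s⁻³·A⁻¹.
Each option:
  (A) [kg·s⁻²·A⁻¹] · [m·s⁻¹] = kg·m·s⁻³·A⁻¹
  (B) [kg·s⁻²·A⁻¹] · [m²·s⁻¹] = kg·m²·s⁻³·A⁻¹  ← same
  (C) [kg·m²·s⁻²·A⁻¹] / [s·A] = kg·m²·s⁻³·A⁻²
  (D) [kg·m²·s⁻³·A⁻¹] · [s] = kg·m²·s⁻²·A⁻¹
Only (B) matches kg·m²·s⁻³·A⁻¹.

(B)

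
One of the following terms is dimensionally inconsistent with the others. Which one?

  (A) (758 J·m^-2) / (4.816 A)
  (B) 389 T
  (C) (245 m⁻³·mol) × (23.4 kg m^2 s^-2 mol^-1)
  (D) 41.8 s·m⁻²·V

Work out the base dimensions of each:
  (A) [kg·s⁻²] / [A] = kg·s⁻²·A⁻¹
  (B) T = Wb·m⁻² = kg·s⁻²·A⁻¹
  (C) [m⁻³·mol] · [kg·m²·s⁻²·mol⁻¹] = kg·m⁻¹·s⁻²
  (D) V·s·m⁻² = J·C⁻¹·s·m⁻² = kg·s⁻²·A⁻¹
All reduce to kg·s⁻²·A⁻¹ except (C), which is kg·m⁻¹·s⁻².

(C)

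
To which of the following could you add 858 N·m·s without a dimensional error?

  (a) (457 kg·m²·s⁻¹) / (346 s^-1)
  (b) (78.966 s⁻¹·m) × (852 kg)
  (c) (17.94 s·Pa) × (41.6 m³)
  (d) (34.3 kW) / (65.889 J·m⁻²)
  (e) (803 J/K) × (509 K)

(c)

Reference: N·m·s = kg·m·s⁻²·m·s = kg·m²·s⁻¹.
Each option:
  (a) [kg·m²·s⁻¹] / [s⁻¹] = kg·m²
  (b) [m·s⁻¹] · [kg] = kg·m·s⁻¹
  (c) [kg·m⁻¹·s⁻¹] · [m³] = kg·m²·s⁻¹  ← same
  (d) [kg·m²·s⁻³] / [kg·s⁻²] = m²·s⁻¹
  (e) [kg·m²·s⁻²·K⁻¹] · [K] = kg·m²·s⁻²
Only (c) matches kg·m²·s⁻¹.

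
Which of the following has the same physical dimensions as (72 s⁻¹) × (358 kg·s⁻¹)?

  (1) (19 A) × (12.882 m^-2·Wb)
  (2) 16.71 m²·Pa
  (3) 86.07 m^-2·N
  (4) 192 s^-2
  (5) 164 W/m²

(1)

Reference: [s⁻¹] · [kg·s⁻¹] = kg·s⁻².
Each option:
  (1) [A] · [kg·s⁻²·A⁻¹] = kg·s⁻²  ← same
  (2) Pa·m² = N·m⁻²·m² = kg·m·s⁻²
  (3) N·m⁻² = kg·m·s⁻²·m⁻² = kg·m⁻¹·s⁻²
  (4) s⁻²
  (5) W·m⁻² = J·s⁻¹·m⁻² = kg·s⁻³
Only (1) matches kg·s⁻².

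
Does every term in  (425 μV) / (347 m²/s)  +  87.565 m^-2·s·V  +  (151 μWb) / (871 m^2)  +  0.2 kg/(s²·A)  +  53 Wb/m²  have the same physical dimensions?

Yes

Work out the base dimensions of each:
  (425 μV) / (347 m²/s):  [kg·m²·s⁻³·A⁻¹] / [m²·s⁻¹] = kg·s⁻²·A⁻¹
  87.565 m^-2·s·V:  V·s·m⁻² = J·C⁻¹·s·m⁻² = kg·s⁻²·A⁻¹
  (151 μWb) / (871 m^2):  [kg·m²·s⁻²·A⁻¹] / [m²] = kg·s⁻²·A⁻¹
  0.2 kg/(s²·A):  kg·s⁻²·A⁻¹
  53 Wb/m²:  Wb·m⁻² = V·s·m⁻² = kg·s⁻²·A⁻¹
Every term reduces to kg·s⁻²·A⁻¹.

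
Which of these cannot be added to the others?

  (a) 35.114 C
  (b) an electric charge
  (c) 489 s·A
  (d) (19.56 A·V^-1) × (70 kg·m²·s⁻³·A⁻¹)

Work out the base dimensions of each:
  (a) C = s·A
  (b) [electric charge] = s·A
  (c) A·s = s·A
  (d) [kg⁻¹·m⁻²·s³·A²] · [kg·m²·s⁻³·A⁻¹] = A
All reduce to s·A except (d), which is A.

(d)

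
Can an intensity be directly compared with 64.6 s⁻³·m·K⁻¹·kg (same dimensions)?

In SI base units:
  an intensity:  [intensity] = kg·s⁻³
  64.6 s⁻³·m·K⁻¹·kg:  kg·m·s⁻³·K⁻¹
kg·s⁻³ ≠ kg·m·s⁻³·K⁻¹, so they cannot be added.

No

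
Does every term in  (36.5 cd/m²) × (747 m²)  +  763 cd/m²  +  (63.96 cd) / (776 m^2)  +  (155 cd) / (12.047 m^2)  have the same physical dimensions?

No

Work out the base dimensions of each:
  (36.5 cd/m²) × (747 m²):  [m⁻²·cd] · [m²] = cd
  763 cd/m²:  cd·m⁻² = m⁻²·cd
  (63.96 cd) / (776 m^2):  [cd] / [m²] = m⁻²·cd
  (155 cd) / (12.047 m^2):  [cd] / [m²] = m⁻²·cd
The terms do not share a single dimension (cd vs m⁻²·cd).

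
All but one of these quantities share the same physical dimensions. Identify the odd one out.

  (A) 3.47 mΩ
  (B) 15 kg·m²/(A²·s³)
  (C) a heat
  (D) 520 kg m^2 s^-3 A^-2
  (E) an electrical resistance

(C)

Work out the base dimensions of each:
  (A) Ω = V·A⁻¹ = kg·m²·s⁻³·A⁻²
  (B) kg·m²·s⁻³·A⁻²
  (C) [heat] = kg·m²·s⁻²
  (D) kg·m²·s⁻³·A⁻²
  (E) [electrical resistance] = kg·m²·s⁻³·A⁻²
All reduce to kg·m²·s⁻³·A⁻² except (C), which is kg·m²·s⁻².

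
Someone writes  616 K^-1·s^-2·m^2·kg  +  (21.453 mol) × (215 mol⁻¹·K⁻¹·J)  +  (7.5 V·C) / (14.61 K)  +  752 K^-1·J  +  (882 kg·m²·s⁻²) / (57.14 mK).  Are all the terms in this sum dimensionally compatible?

In SI base units:
  616 K^-1·s^-2·m^2·kg:  kg·m²·s⁻²·K⁻¹
  (21.453 mol) × (215 mol⁻¹·K⁻¹·J):  [mol] · [kg·m²·s⁻²·K⁻¹·mol⁻¹] = kg·m²·s⁻²·K⁻¹
  (7.5 V·C) / (14.61 K):  [kg·m²·s⁻²] / [K] = kg·m²·s⁻²·K⁻¹
  752 K^-1·J:  J·K⁻¹ = N·m·K⁻¹ = kg·m²·s⁻²·K⁻¹
  (882 kg·m²·s⁻²) / (57.14 mK):  [kg·m²·s⁻²] / [K] = kg·m²·s⁻²·K⁻¹
Every term reduces to kg·m²·s⁻²·K⁻¹.

Yes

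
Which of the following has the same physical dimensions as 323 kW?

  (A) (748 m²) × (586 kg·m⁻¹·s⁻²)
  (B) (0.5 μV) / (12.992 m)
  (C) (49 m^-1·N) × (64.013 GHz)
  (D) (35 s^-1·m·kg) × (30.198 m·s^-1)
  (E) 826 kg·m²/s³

(E)

Reference: W = J·s⁻¹ = kg·m²·s⁻³.
Each option:
  (A) [m²] · [kg·m⁻¹·s⁻²] = kg·m·s⁻²
  (B) [kg·m²·s⁻³·A⁻¹] / [m] = kg·m·s⁻³·A⁻¹
  (C) [kg·s⁻²] · [s⁻¹] = kg·s⁻³
  (D) [kg·m·s⁻¹] · [m·s⁻¹] = kg·m²·s⁻²
  (E) kg·m²·s⁻³  ← same
Only (E) matches kg·m²·s⁻³.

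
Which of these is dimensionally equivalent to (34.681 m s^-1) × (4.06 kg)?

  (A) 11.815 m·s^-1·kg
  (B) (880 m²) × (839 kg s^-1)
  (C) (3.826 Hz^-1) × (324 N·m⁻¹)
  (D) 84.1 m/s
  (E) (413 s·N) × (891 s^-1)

Reference: [m·s⁻¹] · [kg] = kg·m·s⁻¹.
Each option:
  (A) kg·m·s⁻¹  ← same
  (B) [m²] · [kg·s⁻¹] = kg·m²·s⁻¹
  (C) [s] · [kg·s⁻²] = kg·s⁻¹
  (D) m·s⁻¹
  (E) [kg·m·s⁻¹] · [s⁻¹] = kg·m·s⁻²
Only (A) matches kg·m·s⁻¹.

(A)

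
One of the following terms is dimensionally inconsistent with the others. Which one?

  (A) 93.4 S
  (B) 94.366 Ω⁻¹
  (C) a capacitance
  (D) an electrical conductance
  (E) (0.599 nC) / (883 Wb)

In SI base units:
  (A) S = Ω⁻¹ = kg⁻¹·m⁻²·s³·A²
  (B) Ω⁻¹ = (V·A⁻¹)⁻¹ = kg⁻¹·m⁻²·s³·A²
  (C) [capacitance] = kg⁻¹·m⁻²·s⁴·A²
  (D) [electrical conductance] = kg⁻¹·m⁻²·s³·A²
  (E) [s·A] / [kg·m²·s⁻²·A⁻¹] = kg⁻¹·m⁻²·s³·A²
All reduce to kg⁻¹·m⁻²·s³·A² except (C), which is kg⁻¹·m⁻²·s⁴·A².

(C)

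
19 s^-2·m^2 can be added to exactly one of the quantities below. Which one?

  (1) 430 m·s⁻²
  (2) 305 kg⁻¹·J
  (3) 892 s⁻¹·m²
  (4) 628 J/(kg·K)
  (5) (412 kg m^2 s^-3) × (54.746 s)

Reference: m²·s⁻².
Each option:
  (1) m·s⁻²
  (2) J·kg⁻¹ = N·m·kg⁻¹ = m²·s⁻²  ← same
  (3) m²·s⁻¹
  (4) J·kg⁻¹·K⁻¹ = N·m·kg⁻¹·K⁻¹ = m²·s⁻²·K⁻¹
  (5) [kg·m²·s⁻³] · [s] = kg·m²·s⁻²
Only (2) matches m²·s⁻².

(2)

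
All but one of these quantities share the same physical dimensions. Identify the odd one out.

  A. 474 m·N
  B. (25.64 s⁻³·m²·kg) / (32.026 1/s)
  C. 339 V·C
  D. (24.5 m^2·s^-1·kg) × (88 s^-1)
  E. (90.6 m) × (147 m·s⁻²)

In SI base units:
  A. N·m = kg·m·s⁻²·m = kg·m²·s⁻²
  B. [kg·m²·s⁻³] / [s⁻¹] = kg·m²·s⁻²
  C. C·V = s·A·J·C⁻¹ = kg·m²·s⁻²
  D. [kg·m²·s⁻¹] · [s⁻¹] = kg·m²·s⁻²
  E. [m] · [m·s⁻²] = m²·s⁻²
All reduce to kg·m²·s⁻² except E., which is m²·s⁻².

E.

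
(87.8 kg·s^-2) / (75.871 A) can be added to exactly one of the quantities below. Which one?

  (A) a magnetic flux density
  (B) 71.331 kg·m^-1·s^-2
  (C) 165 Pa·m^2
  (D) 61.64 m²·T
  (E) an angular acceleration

(A)

Reference: [kg·s⁻²] / [A] = kg·s⁻²·A⁻¹.
Each option:
  (A) [magnetic flux density] = kg·s⁻²·A⁻¹  ← same
  (B) kg·m⁻¹·s⁻²
  (C) Pa·m² = N·m⁻²·m² = kg·m·s⁻²
  (D) T·m² = Wb·m⁻²·m² = kg·m²·s⁻²·A⁻¹
  (E) [angular acceleration] = s⁻²
Only (A) matches kg·s⁻²·A⁻¹.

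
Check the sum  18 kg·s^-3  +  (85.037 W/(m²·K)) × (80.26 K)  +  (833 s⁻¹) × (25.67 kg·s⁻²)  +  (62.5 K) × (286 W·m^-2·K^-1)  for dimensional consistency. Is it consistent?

Dimensions:
  18 kg·s^-3:  kg·s⁻³
  (85.037 W/(m²·K)) × (80.26 K):  [kg·s⁻³·K⁻¹] · [K] = kg·s⁻³
  (833 s⁻¹) × (25.67 kg·s⁻²):  [s⁻¹] · [kg·s⁻²] = kg·s⁻³
  (62.5 K) × (286 W·m^-2·K^-1):  [K] · [kg·s⁻³·K⁻¹] = kg·s⁻³
Every term reduces to kg·s⁻³.

Yes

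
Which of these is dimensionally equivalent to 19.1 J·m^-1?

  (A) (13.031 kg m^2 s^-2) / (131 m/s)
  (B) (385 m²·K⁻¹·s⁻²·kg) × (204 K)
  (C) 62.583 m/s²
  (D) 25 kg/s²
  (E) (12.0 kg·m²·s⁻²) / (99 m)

Reference: J·m⁻¹ = N·m·m⁻¹ = kg·m·s⁻².
Each option:
  (A) [kg·m²·s⁻²] / [m·s⁻¹] = kg·m·s⁻¹
  (B) [kg·m²·s⁻²·K⁻¹] · [K] = kg·m²·s⁻²
  (C) m·s⁻²
  (D) kg·s⁻²
  (E) [kg·m²·s⁻²] / [m] = kg·m·s⁻²  ← same
Only (E) matches kg·m·s⁻².

(E)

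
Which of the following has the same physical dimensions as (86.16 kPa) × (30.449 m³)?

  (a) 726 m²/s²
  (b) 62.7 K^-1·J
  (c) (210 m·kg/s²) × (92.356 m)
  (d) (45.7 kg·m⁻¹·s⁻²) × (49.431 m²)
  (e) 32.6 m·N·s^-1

Reference: [kg·m⁻¹·s⁻²] · [m³] = kg·m²·s⁻².
Each option:
  (a) m²·s⁻²
  (b) J·K⁻¹ = N·m·K⁻¹ = kg·m²·s⁻²·K⁻¹
  (c) [kg·m·s⁻²] · [m] = kg·m²·s⁻²  ← same
  (d) [kg·m⁻¹·s⁻²] · [m²] = kg·m·s⁻²
  (e) N·m·s⁻¹ = kg·m·s⁻²·m·s⁻¹ = kg·m²·s⁻³
Only (c) matches kg·m²·s⁻².

(c)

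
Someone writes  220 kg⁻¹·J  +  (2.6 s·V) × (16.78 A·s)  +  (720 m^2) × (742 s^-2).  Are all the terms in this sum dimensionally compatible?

Work out the base dimensions of each:
  220 kg⁻¹·J:  J·kg⁻¹ = N·m·kg⁻¹ = m²·s⁻²
  (2.6 s·V) × (16.78 A·s):  [kg·m²·s⁻²·A⁻¹] · [s·A] = kg·m²·s⁻¹
  (720 m^2) × (742 s^-2):  [m²] · [s⁻²] = m²·s⁻²
The terms do not share a single dimension (kg·m²·s⁻¹ vs m²·s⁻²).

No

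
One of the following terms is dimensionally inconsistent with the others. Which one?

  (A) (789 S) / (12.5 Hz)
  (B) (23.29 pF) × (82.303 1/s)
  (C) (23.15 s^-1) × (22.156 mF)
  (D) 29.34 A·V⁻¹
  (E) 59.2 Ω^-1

Reduce each to base SI dimensions:
  (A) [kg⁻¹·m⁻²·s³·A²] / [s⁻¹] = kg⁻¹·m⁻²·s⁴·A²
  (B) [kg⁻¹·m⁻²·s⁴·A²] · [s⁻¹] = kg⁻¹·m⁻²·s³·A²
  (C) [s⁻¹] · [kg⁻¹·m⁻²·s⁴·A²] = kg⁻¹·m⁻²·s³·A²
  (D) A·V⁻¹ = A·(J·C⁻¹)⁻¹ = kg⁻¹·m⁻²·s³·A²
  (E) Ω⁻¹ = (V·A⁻¹)⁻¹ = kg⁻¹·m⁻²·s³·A²
All reduce to kg⁻¹·m⁻²·s³·A² except (A), which is kg⁻¹·m⁻²·s⁴·A².

(A)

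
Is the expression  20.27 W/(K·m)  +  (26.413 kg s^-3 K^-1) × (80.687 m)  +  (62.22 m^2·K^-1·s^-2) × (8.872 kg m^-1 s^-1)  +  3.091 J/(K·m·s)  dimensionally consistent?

Reduce each to base SI dimensions:
  20.27 W/(K·m):  W·m⁻¹·K⁻¹ = J·s⁻¹·m⁻¹·K⁻¹ = kg·m·s⁻³·K⁻¹
  (26.413 kg s^-3 K^-1) × (80.687 m):  [kg·s⁻³·K⁻¹] · [m] = kg·m·s⁻³·K⁻¹
  (62.22 m^2·K^-1·s^-2) × (8.872 kg m^-1 s^-1):  [m²·s⁻²·K⁻¹] · [kg·m⁻¹·s⁻¹] = kg·m·s⁻³·K⁻¹
  3.091 J/(K·m·s):  J·s⁻¹·m⁻¹·K⁻¹ = N·m·s⁻¹·m⁻¹·K⁻¹ = kg·m·s⁻³·K⁻¹
Every term reduces to kg·m·s⁻³·K⁻¹.

Yes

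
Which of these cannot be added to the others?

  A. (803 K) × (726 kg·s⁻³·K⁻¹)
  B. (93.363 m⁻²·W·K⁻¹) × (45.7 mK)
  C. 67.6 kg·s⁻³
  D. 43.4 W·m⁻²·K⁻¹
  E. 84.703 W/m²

Work out the base dimensions of each:
  A. [K] · [kg·s⁻³·K⁻¹] = kg·s⁻³
  B. [kg·s⁻³·K⁻¹] · [K] = kg·s⁻³
  C. kg·s⁻³
  D. W·m⁻²·K⁻¹ = J·s⁻¹·m⁻²·K⁻¹ = kg·s⁻³·K⁻¹
  E. W·m⁻² = J·s⁻¹·m⁻² = kg·s⁻³
All reduce to kg·s⁻³ except D., which is kg·s⁻³·K⁻¹.

D.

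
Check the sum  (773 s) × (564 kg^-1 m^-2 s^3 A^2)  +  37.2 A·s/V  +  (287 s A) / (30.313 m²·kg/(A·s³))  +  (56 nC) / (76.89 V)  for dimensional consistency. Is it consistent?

Reduce each to base SI dimensions:
  (773 s) × (564 kg^-1 m^-2 s^3 A^2):  [s] · [kg⁻¹·m⁻²·s³·A²] = kg⁻¹·m⁻²·s⁴·A²
  37.2 A·s/V:  A·s·V⁻¹ = A·s·(J·C⁻¹)⁻¹ = kg⁻¹·m⁻²·s⁴·A²
  (287 s A) / (30.313 m²·kg/(A·s³)):  [s·A] / [kg·m²·s⁻³·A⁻¹] = kg⁻¹·m⁻²·s⁴·A²
  (56 nC) / (76.89 V):  [s·A] / [kg·m²·s⁻³·A⁻¹] = kg⁻¹·m⁻²·s⁴·A²
Every term reduces to kg⁻¹·m⁻²·s⁴·A².

Yes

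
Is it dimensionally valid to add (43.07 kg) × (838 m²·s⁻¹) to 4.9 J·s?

Reduce each to base SI dimensions:
  (43.07 kg) × (838 m²·s⁻¹):  [kg] · [m²·s⁻¹] = kg·m²·s⁻¹
  4.9 J·s:  J·s = N·m·s = kg·m²·s⁻¹
Both are kg·m²·s⁻¹, so they have the same dimensions and can be added.

Yes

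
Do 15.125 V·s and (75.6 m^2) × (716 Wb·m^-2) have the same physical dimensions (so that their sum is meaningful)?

Yes

Reduce each to base SI dimensions:
  15.125 V·s:  V·s = J·C⁻¹·s = kg·m²·s⁻²·A⁻¹
  (75.6 m^2) × (716 Wb·m^-2):  [m²] · [kg·s⁻²·A⁻¹] = kg·m²·s⁻²·A⁻¹
Both are kg·m²·s⁻²·A⁻¹, so they have the same dimensions and can be added.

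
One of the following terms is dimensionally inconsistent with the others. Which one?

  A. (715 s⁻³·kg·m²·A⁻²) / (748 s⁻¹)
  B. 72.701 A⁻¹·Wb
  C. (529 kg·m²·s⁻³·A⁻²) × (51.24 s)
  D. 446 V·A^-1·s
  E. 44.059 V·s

E.

Expand each in SI base units:
  A. [kg·m²·s⁻³·A⁻²] / [s⁻¹] = kg·m²·s⁻²·A⁻²
  B. Wb·A⁻¹ = V·s·A⁻¹ = kg·m²·s⁻²·A⁻²
  C. [kg·m²·s⁻³·A⁻²] · [s] = kg·m²·s⁻²·A⁻²
  D. V·s·A⁻¹ = J·C⁻¹·s·A⁻¹ = kg·m²·s⁻²·A⁻²
  E. V·s = J·C⁻¹·s = kg·m²·s⁻²·A⁻¹
All reduce to kg·m²·s⁻²·A⁻² except E., which is kg·m²·s⁻²·A⁻¹.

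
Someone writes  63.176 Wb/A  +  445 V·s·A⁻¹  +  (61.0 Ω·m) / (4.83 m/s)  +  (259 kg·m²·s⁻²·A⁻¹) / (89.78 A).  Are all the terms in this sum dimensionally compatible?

Work out the base dimensions of each:
  63.176 Wb/A:  Wb·A⁻¹ = V·s·A⁻¹ = kg·m²·s⁻²·A⁻²
  445 V·s·A⁻¹:  V·s·A⁻¹ = J·C⁻¹·s·A⁻¹ = kg·m²·s⁻²·A⁻²
  (61.0 Ω·m) / (4.83 m/s):  [kg·m³·s⁻³·A⁻²] / [m·s⁻¹] = kg·m²·s⁻²·A⁻²
  (259 kg·m²·s⁻²·A⁻¹) / (89.78 A):  [kg·m²·s⁻²·A⁻¹] / [A] = kg·m²·s⁻²·A⁻²
Every term reduces to kg·m²·s⁻²·A⁻².

Yes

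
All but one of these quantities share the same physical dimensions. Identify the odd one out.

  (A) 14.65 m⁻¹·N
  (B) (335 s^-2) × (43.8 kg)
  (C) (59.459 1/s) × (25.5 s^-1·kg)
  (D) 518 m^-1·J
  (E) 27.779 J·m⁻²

In SI base units:
  (A) N·m⁻¹ = kg·m·s⁻²·m⁻¹ = kg·s⁻²
  (B) [s⁻²] · [kg] = kg·s⁻²
  (C) [s⁻¹] · [kg·s⁻¹] = kg·s⁻²
  (D) J·m⁻¹ = N·m·m⁻¹ = kg·m·s⁻²
  (E) J·m⁻² = N·m·m⁻² = kg·s⁻²
All reduce to kg·s⁻² except (D), which is kg·m·s⁻².

(D)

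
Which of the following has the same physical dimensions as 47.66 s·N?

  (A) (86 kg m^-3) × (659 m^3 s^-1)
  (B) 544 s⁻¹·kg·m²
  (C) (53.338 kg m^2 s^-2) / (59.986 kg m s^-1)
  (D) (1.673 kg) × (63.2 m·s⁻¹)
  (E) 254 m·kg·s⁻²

(D)

Reference: N·s = kg·m·s⁻²·s = kg·m·s⁻¹.
Each option:
  (A) [kg·m⁻³] · [m³·s⁻¹] = kg·s⁻¹
  (B) kg·m²·s⁻¹
  (C) [kg·m²·s⁻²] / [kg·m·s⁻¹] = m·s⁻¹
  (D) [kg] · [m·s⁻¹] = kg·m·s⁻¹  ← same
  (E) kg·m·s⁻²
Only (D) matches kg·m·s⁻¹.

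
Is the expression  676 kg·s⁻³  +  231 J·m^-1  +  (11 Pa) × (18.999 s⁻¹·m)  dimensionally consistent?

Work out the base dimensions of each:
  676 kg·s⁻³:  kg·s⁻³
  231 J·m^-1:  J·m⁻¹ = N·m·m⁻¹ = kg·m·s⁻²
  (11 Pa) × (18.999 s⁻¹·m):  [kg·m⁻¹·s⁻²] · [m·s⁻¹] = kg·s⁻³
The terms do not share a single dimension (kg·m·s⁻² vs kg·s⁻³).

No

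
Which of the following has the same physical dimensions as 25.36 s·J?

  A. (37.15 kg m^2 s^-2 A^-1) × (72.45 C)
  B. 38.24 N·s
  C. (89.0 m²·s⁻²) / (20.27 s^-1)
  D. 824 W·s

Reference: J·s = N·m·s = kg·m²·s⁻¹.
Each option:
  A. [kg·m²·s⁻²·A⁻¹] · [s·A] = kg·m²·s⁻¹  ← same
  B. N·s = kg·m·s⁻²·s = kg·m·s⁻¹
  C. [m²·s⁻²] / [s⁻¹] = m²·s⁻¹
  D. W·s = J·s⁻¹·s = kg·m²·s⁻²
Only A. matches kg·m²·s⁻¹.

A.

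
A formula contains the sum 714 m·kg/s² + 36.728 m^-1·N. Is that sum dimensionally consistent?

No

Work out the base dimensions of each:
  714 m·kg/s²:  kg·m·s⁻²
  36.728 m^-1·N:  N·m⁻¹ = kg·m·s⁻²·m⁻¹ = kg·s⁻²
kg·m·s⁻² ≠ kg·s⁻², so they cannot be added.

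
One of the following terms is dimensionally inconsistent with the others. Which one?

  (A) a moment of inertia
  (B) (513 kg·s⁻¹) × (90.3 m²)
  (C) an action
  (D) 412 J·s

In SI base units:
  (A) [moment of inertia] = kg·m²
  (B) [kg·s⁻¹] · [m²] = kg·m²·s⁻¹
  (C) [action] = kg·m²·s⁻¹
  (D) J·s = N·m·s = kg·m²·s⁻¹
All reduce to kg·m²·s⁻¹ except (A), which is kg·m².

(A)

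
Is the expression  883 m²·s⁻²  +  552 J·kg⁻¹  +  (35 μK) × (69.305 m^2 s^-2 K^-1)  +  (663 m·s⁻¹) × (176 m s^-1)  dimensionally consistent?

Yes

Expand each in SI base units:
  883 m²·s⁻²:  m²·s⁻²
  552 J·kg⁻¹:  J·kg⁻¹ = N·m·kg⁻¹ = m²·s⁻²
  (35 μK) × (69.305 m^2 s^-2 K^-1):  [K] · [m²·s⁻²·K⁻¹] = m²·s⁻²
  (663 m·s⁻¹) × (176 m s^-1):  [m·s⁻¹] · [m·s⁻¹] = m²·s⁻²
Every term reduces to m²·s⁻².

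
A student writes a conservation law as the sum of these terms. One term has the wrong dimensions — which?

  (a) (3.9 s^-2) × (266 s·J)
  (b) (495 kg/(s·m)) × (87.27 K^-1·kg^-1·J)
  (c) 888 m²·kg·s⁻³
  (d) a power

Work out the base dimensions of each:
  (a) [s⁻²] · [kg·m²·s⁻¹] = kg·m²·s⁻³
  (b) [kg·m⁻¹·s⁻¹] · [m²·s⁻²·K⁻¹] = kg·m·s⁻³·K⁻¹
  (c) kg·m²·s⁻³
  (d) [power] = kg·m²·s⁻³
All reduce to kg·m²·s⁻³ except (b), which is kg·m·s⁻³·K⁻¹.

(b)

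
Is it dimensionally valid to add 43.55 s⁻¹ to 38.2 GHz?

Dimensions:
  43.55 s⁻¹:  s⁻¹
  38.2 GHz:  Hz = s⁻¹
Both are s⁻¹, so they have the same dimensions and can be added.

Yes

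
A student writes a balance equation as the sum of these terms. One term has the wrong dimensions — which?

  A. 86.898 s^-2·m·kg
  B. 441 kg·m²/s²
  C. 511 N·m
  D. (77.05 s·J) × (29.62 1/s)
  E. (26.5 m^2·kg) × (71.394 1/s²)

Work out the base dimensions of each:
  A. kg·m·s⁻²
  B. kg·m²·s⁻²
  C. N·m = kg·m·s⁻²·m = kg·m²·s⁻²
  D. [kg·m²·s⁻¹] · [s⁻¹] = kg·m²·s⁻²
  E. [kg·m²] · [s⁻²] = kg·m²·s⁻²
All reduce to kg·m²·s⁻² except A., which is kg·m·s⁻².

A.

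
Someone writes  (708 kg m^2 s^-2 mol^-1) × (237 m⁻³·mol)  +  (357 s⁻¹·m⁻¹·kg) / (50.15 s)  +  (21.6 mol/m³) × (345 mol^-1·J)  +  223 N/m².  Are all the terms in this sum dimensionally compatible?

Yes

Dimensions:
  (708 kg m^2 s^-2 mol^-1) × (237 m⁻³·mol):  [kg·m²·s⁻²·mol⁻¹] · [m⁻³·mol] = kg·m⁻¹·s⁻²
  (357 s⁻¹·m⁻¹·kg) / (50.15 s):  [kg·m⁻¹·s⁻¹] / [s] = kg·m⁻¹·s⁻²
  (21.6 mol/m³) × (345 mol^-1·J):  [m⁻³·mol] · [kg·m²·s⁻²·mol⁻¹] = kg·m⁻¹·s⁻²
  223 N/m²:  N·m⁻² = kg·m·s⁻²·m⁻² = kg·m⁻¹·s⁻²
Every term reduces to kg·m⁻¹·s⁻².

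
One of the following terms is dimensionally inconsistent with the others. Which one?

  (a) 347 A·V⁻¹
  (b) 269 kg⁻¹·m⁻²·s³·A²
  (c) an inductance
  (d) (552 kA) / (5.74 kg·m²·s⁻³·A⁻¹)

In SI base units:
  (a) A·V⁻¹ = A·(J·C⁻¹)⁻¹ = kg⁻¹·m⁻²·s³·A²
  (b) kg⁻¹·m⁻²·s³·A²
  (c) [inductance] = kg·m²·s⁻²·A⁻²
  (d) [A] / [kg·m²·s⁻³·A⁻¹] = kg⁻¹·m⁻²·s³·A²
All reduce to kg⁻¹·m⁻²·s³·A² except (c), which is kg·m²·s⁻²·A⁻².

(c)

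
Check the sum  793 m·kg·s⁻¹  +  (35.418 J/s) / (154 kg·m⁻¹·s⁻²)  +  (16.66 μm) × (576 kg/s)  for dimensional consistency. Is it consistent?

No

Dimensions:
  793 m·kg·s⁻¹:  kg·m·s⁻¹
  (35.418 J/s) / (154 kg·m⁻¹·s⁻²):  [kg·m²·s⁻³] / [kg·m⁻¹·s⁻²] = m³·s⁻¹
  (16.66 μm) × (576 kg/s):  [m] · [kg·s⁻¹] = kg·m·s⁻¹
The terms do not share a single dimension (kg·m·s⁻¹ vs m³·s⁻¹).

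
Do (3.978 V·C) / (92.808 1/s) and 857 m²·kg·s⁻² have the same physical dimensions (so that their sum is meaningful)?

No

In SI base units:
  (3.978 V·C) / (92.808 1/s):  [kg·m²·s⁻²] / [s⁻¹] = kg·m²·s⁻¹
  857 m²·kg·s⁻²:  kg·m²·s⁻²
kg·m²·s⁻¹ ≠ kg·m²·s⁻², so they cannot be added.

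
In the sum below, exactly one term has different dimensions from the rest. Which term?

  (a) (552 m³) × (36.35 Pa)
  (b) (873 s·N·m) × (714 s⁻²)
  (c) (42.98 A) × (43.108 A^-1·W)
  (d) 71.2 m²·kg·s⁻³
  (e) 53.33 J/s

(a)

In SI base units:
  (a) [m³] · [kg·m⁻¹·s⁻²] = kg·m²·s⁻²
  (b) [kg·m²·s⁻¹] · [s⁻²] = kg·m²·s⁻³
  (c) [A] · [kg·m²·s⁻³·A⁻¹] = kg·m²·s⁻³
  (d) kg·m²·s⁻³
  (e) J·s⁻¹ = N·m·s⁻¹ = kg·m²·s⁻³
All reduce to kg·m²·s⁻³ except (a), which is kg·m²·s⁻².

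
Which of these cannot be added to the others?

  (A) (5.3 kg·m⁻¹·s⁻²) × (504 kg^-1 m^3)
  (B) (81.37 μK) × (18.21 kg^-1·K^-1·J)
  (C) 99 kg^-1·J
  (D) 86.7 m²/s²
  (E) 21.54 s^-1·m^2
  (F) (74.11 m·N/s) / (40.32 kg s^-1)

(E)

Expand each in SI base units:
  (A) [kg·m⁻¹·s⁻²] · [kg⁻¹·m³] = m²·s⁻²
  (B) [K] · [m²·s⁻²·K⁻¹] = m²·s⁻²
  (C) J·kg⁻¹ = N·m·kg⁻¹ = m²·s⁻²
  (D) m²·s⁻²
  (E) m²·s⁻¹
  (F) [kg·m²·s⁻³] / [kg·s⁻¹] = m²·s⁻²
All reduce to m²·s⁻² except (E), which is m²·s⁻¹.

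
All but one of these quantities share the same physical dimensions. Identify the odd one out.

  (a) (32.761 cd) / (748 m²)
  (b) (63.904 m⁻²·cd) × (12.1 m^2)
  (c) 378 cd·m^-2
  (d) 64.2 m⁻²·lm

Dimensions:
  (a) [cd] / [m²] = m⁻²·cd
  (b) [m⁻²·cd] · [m²] = cd
  (c) cd·m⁻² = m⁻²·cd
  (d) lm·m⁻² = cd·m⁻² = m⁻²·cd
All reduce to m⁻²·cd except (b), which is cd.

(b)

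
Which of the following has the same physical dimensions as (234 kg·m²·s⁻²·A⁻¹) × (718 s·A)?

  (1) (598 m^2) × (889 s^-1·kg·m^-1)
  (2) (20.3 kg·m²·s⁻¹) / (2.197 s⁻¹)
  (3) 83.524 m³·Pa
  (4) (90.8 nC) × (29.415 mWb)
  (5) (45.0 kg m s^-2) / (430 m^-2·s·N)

(4)

Reference: [kg·m²·s⁻²·A⁻¹] · [s·A] = kg·m²·s⁻¹.
Each option:
  (1) [m²] · [kg·m⁻¹·s⁻¹] = kg·m·s⁻¹
  (2) [kg·m²·s⁻¹] / [s⁻¹] = kg·m²
  (3) Pa·m³ = N·m⁻²·m³ = kg·m²·s⁻²
  (4) [s·A] · [kg·m²·s⁻²·A⁻¹] = kg·m²·s⁻¹  ← same
  (5) [kg·m·s⁻²] / [kg·m⁻¹·s⁻¹] = m²·s⁻¹
Only (4) matches kg·m²·s⁻¹.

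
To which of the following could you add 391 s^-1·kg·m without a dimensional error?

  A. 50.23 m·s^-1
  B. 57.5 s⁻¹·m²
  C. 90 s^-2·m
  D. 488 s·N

D.

Reference: kg·m·s⁻¹.
Each option:
  A. m·s⁻¹
  B. m²·s⁻¹
  C. m·s⁻²
  D. N·s = kg·m·s⁻²·s = kg·m·s⁻¹  ← same
Only D. matches kg·m·s⁻¹.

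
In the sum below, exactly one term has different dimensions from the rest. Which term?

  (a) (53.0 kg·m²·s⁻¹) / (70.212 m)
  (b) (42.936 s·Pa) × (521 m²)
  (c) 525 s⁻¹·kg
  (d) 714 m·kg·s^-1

(c)

Work out the base dimensions of each:
  (a) [kg·m²·s⁻¹] / [m] = kg·m·s⁻¹
  (b) [kg·m⁻¹·s⁻¹] · [m²] = kg·m·s⁻¹
  (c) kg·s⁻¹
  (d) kg·m·s⁻¹
All reduce to kg·m·s⁻¹ except (c), which is kg·s⁻¹.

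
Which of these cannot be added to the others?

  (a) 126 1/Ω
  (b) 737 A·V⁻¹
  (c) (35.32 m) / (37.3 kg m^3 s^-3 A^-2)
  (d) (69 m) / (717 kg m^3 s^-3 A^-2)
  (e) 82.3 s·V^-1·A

In SI base units:
  (a) Ω⁻¹ = (V·A⁻¹)⁻¹ = kg⁻¹·m⁻²·s³·A²
  (b) A·V⁻¹ = A·(J·C⁻¹)⁻¹ = kg⁻¹·m⁻²·s³·A²
  (c) [m] / [kg·m³·s⁻³·A⁻²] = kg⁻¹·m⁻²·s³·A²
  (d) [m] / [kg·m³·s⁻³·A⁻²] = kg⁻¹·m⁻²·s³·A²
  (e) A·s·V⁻¹ = A·s·(J·C⁻¹)⁻¹ = kg⁻¹·m⁻²·s⁴·A²
All reduce to kg⁻¹·m⁻²·s³·A² except (e), which is kg⁻¹·m⁻²·s⁴·A².

(e)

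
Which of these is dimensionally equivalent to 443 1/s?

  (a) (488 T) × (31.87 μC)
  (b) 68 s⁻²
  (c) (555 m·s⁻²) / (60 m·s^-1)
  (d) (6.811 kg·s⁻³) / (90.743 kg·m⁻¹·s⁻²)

(c)

Reference: s⁻¹.
Each option:
  (a) [kg·s⁻²·A⁻¹] · [s·A] = kg·s⁻¹
  (b) s⁻²
  (c) [m·s⁻²] / [m·s⁻¹] = s⁻¹  ← same
  (d) [kg·s⁻³] / [kg·m⁻¹·s⁻²] = m·s⁻¹
Only (c) matches s⁻¹.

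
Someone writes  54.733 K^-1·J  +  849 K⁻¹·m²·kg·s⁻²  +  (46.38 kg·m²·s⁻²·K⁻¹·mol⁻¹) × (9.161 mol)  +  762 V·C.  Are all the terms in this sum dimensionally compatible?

Reduce each to base SI dimensions:
  54.733 K^-1·J:  J·K⁻¹ = N·m·K⁻¹ = kg·m²·s⁻²·K⁻¹
  849 K⁻¹·m²·kg·s⁻²:  kg·m²·s⁻²·K⁻¹
  (46.38 kg·m²·s⁻²·K⁻¹·mol⁻¹) × (9.161 mol):  [kg·m²·s⁻²·K⁻¹·mol⁻¹] · [mol] = kg·m²·s⁻²·K⁻¹
  762 V·C:  C·V = s·A·J·C⁻¹ = kg·m²·s⁻²
The terms do not share a single dimension (kg·m²·s⁻² vs kg·m²·s⁻²·K⁻¹).

No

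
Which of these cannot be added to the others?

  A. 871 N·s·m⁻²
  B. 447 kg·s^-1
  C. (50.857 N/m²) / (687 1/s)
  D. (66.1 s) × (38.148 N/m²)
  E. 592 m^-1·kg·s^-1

Reduce each to base SI dimensions:
  A. N·s·m⁻² = kg·m·s⁻²·s·m⁻² = kg·m⁻¹·s⁻¹
  B. kg·s⁻¹
  C. [kg·m⁻¹·s⁻²] / [s⁻¹] = kg·m⁻¹·s⁻¹
  D. [s] · [kg·m⁻¹·s⁻²] = kg·m⁻¹·s⁻¹
  E. kg·m⁻¹·s⁻¹
All reduce to kg·m⁻¹·s⁻¹ except B., which is kg·s⁻¹.

B.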